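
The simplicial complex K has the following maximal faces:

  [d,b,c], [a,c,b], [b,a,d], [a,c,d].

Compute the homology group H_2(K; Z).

Fix the vertex order a < b < c < d and write every simplex with vertices in increasing order. Then dim K = 2 and the simplices of K are:

  0-simplices (4): a, b, c, d
  1-simplices (6): ab, ac, ad, bc, bd, cd
  2-simplices (4): abc, abd, acd, bcd

Hence C_0 ≅ Z^4, C_1 ≅ Z^6, C_2 ≅ Z^4.

∂_1: C_1 → C_0 is given by ∂[p,q] = [q] − [p]. For instance
  ∂bc = c − b.
This gives a 4×6 integer matrix of rank 3; reducing to Smith normal form yields diagonal entries (1,1,1).

The boundary map ∂_2: C_2 → C_1 acts by ∂[p,q,r] = [q,r] − [p,r] + [p,q]. For instance
  ∂abc = bc − ac + ab,
  ∂abd = bd − ad + ab.
As a 6×4 matrix over Z this has rank 3, with invariant factors (1,1,1).

Now H_k = ker ∂_k / im ∂_{k+1}, so:

  H_2: rank ker ∂_2 − rank ∂_3 = (4 − 3) − 0 = 1, and there is no ∂_3, so H_2 ≅ Z.

H_2 = Z.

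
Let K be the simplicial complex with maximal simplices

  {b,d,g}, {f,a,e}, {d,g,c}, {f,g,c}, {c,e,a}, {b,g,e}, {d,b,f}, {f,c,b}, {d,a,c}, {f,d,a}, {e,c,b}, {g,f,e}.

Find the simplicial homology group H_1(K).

H_1 = Z/2.

Order the vertices as a < b < c < d < e < f < g. Listing each simplex with vertices in this order, K has dimension 2 with simplices:

  0-simplices (7): a, b, c, d, e, f, g
  1-simplices (18): ac, ad, ae, af, bc, bd, be, bf, bg, cd, ce, cf, cg, df, dg, ef, eg, fg
  2-simplices (12): acd, ace, adf, aef, bce, bcf, bdf, bdg, beg, cdg, cfg, efg

giving chain groups C_0 ≅ Z^7, C_1 ≅ Z^18, C_2 ≅ Z^12.

∂_1: C_1 → C_0 sends each edge [p,q] (with p < q) to q − p. For instance
  ∂df = f − d.
This gives a 7×18 integer matrix of rank 6; reducing to Smith normal form yields diagonal entries (1,1,1,1,1,1).

Boundary ∂_2: C_2 → C_1 acts by ∂[p,q,r] = [q,r] − [p,r] + [p,q]. For instance
  ∂bdg = dg − bg + bd,
  ∂aef = ef − af + ae.
This gives a 18×12 integer matrix of rank 12; reducing to Smith normal form yields diagonal entries (1,1,1,1,1,1,1,1,1,1,1,2).

From H_k ≅ ker(∂_k) / im(∂_{k+1}) we obtain:

  H_1: rank ker ∂_1 − rank ∂_2 = (18 − 6) − 12 = 0, and ∂_2 has invariant factor 2 > 1, so H_1 ≅ Z/2.

(K is a triangulation of the real projective plane RP^2.)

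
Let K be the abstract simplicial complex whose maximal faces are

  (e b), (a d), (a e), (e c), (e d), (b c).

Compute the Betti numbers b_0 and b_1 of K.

We work with the vertex ordering a < b < c < d < e. The simplices of K, each written with vertices in increasing order, are:

  0-simplices (5): a, b, c, d, e
  1-simplices (6): ad, ae, bc, be, ce, de

giving chain groups C_0 ≅ Z^5, C_1 ≅ Z^6.

Boundary ∂_1: C_1 → C_0 is given by ∂[p,q] = [q] − [p]. For instance
  ∂ae = e − a.
The 5×6 boundary matrix has rank 4 and Smith normal form diag(1,1,1,1).

Computing H_k = (kernel of ∂_k) / (image of ∂_{k+1}):

  H_0: rank C_0 − rank ∂_1 = 5 − 4 = 1, and the invariant factors of ∂_1 are all 1, so H_0 = Z.
  H_1: rank ker ∂_1 − rank ∂_2 = (6 − 4) − 0 = 2, and there is no ∂_2, so H_1 = Z^2.

(K is a triangulation of a wedge of 2 circles.)

Hence the Betti numbers are b_0 = 1, b_1 = 2.

b_0 = 1, b_1 = 2.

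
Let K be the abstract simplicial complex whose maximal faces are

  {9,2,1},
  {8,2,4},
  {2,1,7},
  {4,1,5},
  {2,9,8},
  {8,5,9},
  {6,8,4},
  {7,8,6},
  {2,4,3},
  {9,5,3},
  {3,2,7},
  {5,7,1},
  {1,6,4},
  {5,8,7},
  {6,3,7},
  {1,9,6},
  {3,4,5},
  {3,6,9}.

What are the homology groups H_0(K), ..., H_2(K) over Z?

Take the total order 1 < 2 < 3 < 4 < 5 < 6 < 7 < 8 < 9 on the vertex set. Then K (dimension 2) consists of the simplices:

  0-simplices (9): [1], [2], [3], [4], [5], [6], [7], [8], [9]
  1-simplices (27): (27 of them)
  2-simplices (18): [1,2,7], [1,2,9], [1,4,5], [1,4,6], [1,5,7], [1,6,9], [2,3,4], [2,3,7], [2,4,8], [2,8,9], [3,4,5], [3,5,9], [3,6,7], [3,6,9], [4,6,8], [5,7,8], [5,8,9], [6,7,8]

Hence C_0 ≅ Z^9, C_1 ≅ Z^27, C_2 ≅ Z^18.

∂_1: C_1 → C_0 sends each edge [p,q] (with p < q) to q − p. For instance
  ∂[5,9] = [9] − [5].
As a 9×27 matrix over Z this has rank 8, with invariant factors (1,1,1,1,1,1,1,1).

The boundary map ∂_2: C_2 → C_1 maps a triangle to the signed sum of its edges. For instance
  ∂[1,6,9] = [6,9] − [1,9] + [1,6],
  ∂[3,6,7] = [6,7] − [3,7] + [3,6].
The resulting 27×18 matrix has rank 17, and its Smith normal form has invariant factors (1,1,1,1,1,1,1,1,1,1,1,1,1,1,1,1,1).

Reading off H_k = ker ∂_k / im ∂_{k+1}:

  H_0: rank C_0 − rank ∂_1 = 9 − 8 = 1, and the invariant factors of ∂_1 are all 1, so H_0 = Z.
  H_1: rank ker ∂_1 − rank ∂_2 = (27 − 8) − 17 = 2, and the invariant factors of ∂_2 are all 1, so H_1 = Z^2.
  H_2: rank ker ∂_2 − rank ∂_3 = (18 − 17) − 0 = 1, and there is no ∂_3, so H_2 = Z.

(K is a triangulation of the torus T^2.)

H_0 ≅ Z,  H_1 ≅ Z^2,  H_2 ≅ Z.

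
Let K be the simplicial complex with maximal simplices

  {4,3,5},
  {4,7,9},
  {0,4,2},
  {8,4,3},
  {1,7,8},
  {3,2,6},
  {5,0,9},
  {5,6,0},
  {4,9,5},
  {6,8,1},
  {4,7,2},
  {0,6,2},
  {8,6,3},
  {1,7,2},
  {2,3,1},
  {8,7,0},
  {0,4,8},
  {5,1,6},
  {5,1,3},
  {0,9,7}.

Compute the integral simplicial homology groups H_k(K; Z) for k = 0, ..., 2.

Order the vertices as 0 < 1 < 2 < 3 < 4 < 5 < 6 < 7 < 8 < 9. Listing each simplex with vertices in this order, K has dimension 2 with simplices:

  0-simplices (10): [0], [1], [2], [3], [4], [5], [6], [7], [8], [9]
  1-simplices (30): (30 of them)
  2-simplices (20): (20 of them)

so the chain groups are C_0 ≅ Z^10, C_1 ≅ Z^30, C_2 ≅ Z^20.

∂_1: C_1 → C_0 maps an edge to its endpoints' difference, ∂[p,q] = q − p. For instance
  ∂[4,7] = [7] − [4].
The 10×30 boundary matrix has rank 9 and Smith normal form diag(1,1,1,1,1,1,1,1,1).

The boundary map ∂_2: C_2 → C_1 acts by ∂[p,q,r] = [q,r] − [p,r] + [p,q]. For instance
  ∂[2,4,7] = [4,7] − [2,7] + [2,4],
  ∂[0,5,9] = [5,9] − [0,9] + [0,5].
As a 30×20 matrix over Z this has rank 20, with invariant factors (1,1,1,1,1,1,1,1,1,1,1,1,1,1,1,1,1,1,1,2).

From H_k ≅ ker(∂_k) / im(∂_{k+1}) we obtain:

  H_0: rank C_0 − rank ∂_1 = 10 − 9 = 1, and the invariant factors of ∂_1 are all 1, so H_0 = Z.
  H_1: rank ker ∂_1 − rank ∂_2 = (30 − 9) − 20 = 1, and ∂_2 has invariant factor 2 > 1, so H_1 = Z ⊕ Z/2.
  H_2: rank ker ∂_2 − rank ∂_3 = (20 − 20) − 0 = 0, and there is no ∂_3, so H_2 = 0.

As a check, the Euler characteristic is 10 − 30 + 20 = 0, which agrees with 1 − 1 + 0 = 0.
(K is a triangulation of the Klein bottle.)

H_0 ≅ Z,  H_1 ≅ Z ⊕ Z/2,  H_2 = 0.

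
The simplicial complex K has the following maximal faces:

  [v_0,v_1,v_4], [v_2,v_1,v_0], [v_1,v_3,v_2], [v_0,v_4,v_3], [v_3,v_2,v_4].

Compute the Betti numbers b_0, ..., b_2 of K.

b_0 = 1, b_1 = 1, b_2 = 0.

We work with the vertex ordering v_0 < v_1 < v_2 < v_3 < v_4. The simplices of K, each written with vertices in increasing order, are:

  0-simplices (5): [v_0], [v_1], [v_2], [v_3], [v_4]
  1-simplices (10): [v_0,v_1], [v_0,v_2], [v_0,v_3], [v_0,v_4], [v_1,v_2], [v_1,v_3], [v_1,v_4], [v_2,v_3], [v_2,v_4], [v_3,v_4]
  2-simplices (5): [v_0,v_1,v_2], [v_0,v_1,v_4], [v_0,v_3,v_4], [v_1,v_2,v_3], [v_2,v_3,v_4]

giving chain groups C_0 ≅ Z^5, C_1 ≅ Z^10, C_2 ≅ Z^5.

∂_1: C_1 → C_0 sends each edge [p,q] (with p < q) to q − p. For instance
  ∂[v_1,v_4] = [v_4] − [v_1].
The resulting 5×10 matrix has rank 4, and its Smith normal form has invariant factors (1,1,1,1).

The boundary map ∂_2: C_2 → C_1 acts by ∂[p,q,r] = [q,r] − [p,r] + [p,q]. For instance
  ∂[v_2,v_3,v_4] = [v_3,v_4] − [v_2,v_4] + [v_2,v_3],
  ∂[v_1,v_2,v_3] = [v_2,v_3] − [v_1,v_3] + [v_1,v_2].
This gives a 10×5 integer matrix of rank 5; reducing to Smith normal form yields diagonal entries (1,1,1,1,1).

Reading off H_k = ker ∂_k / im ∂_{k+1}:

  H_0: rank C_0 − rank ∂_1 = 5 − 4 = 1, and the invariant factors of ∂_1 are all 1, so H_0 = Z.
  H_1: rank ker ∂_1 − rank ∂_2 = (10 − 4) − 5 = 1, and the invariant factors of ∂_2 are all 1, so H_1 = Z.
  H_2: rank ker ∂_2 − rank ∂_3 = (5 − 5) − 0 = 0, and there is no ∂_3, so H_2 = 0.

(K is a triangulation of the Möbius band.)

Hence the Betti numbers are b_0 = 1, b_1 = 1, b_2 = 0.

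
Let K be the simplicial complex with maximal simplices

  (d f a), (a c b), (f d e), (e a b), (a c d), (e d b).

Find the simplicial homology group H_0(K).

H_0 = Z.

Fix the vertex order a < b < c < d < e < f and write every simplex with vertices in increasing order. Then dim K = 2 and the simplices of K are:

  0-simplices (6): a, b, c, d, e, f
  1-simplices (12): ab, ac, ad, ae, af, bc, bd, be, cd, de, df, ef
  2-simplices (6): abc, abe, acd, adf, bde, def

so the chain groups are C_0 ≅ Z^6, C_1 ≅ Z^12, C_2 ≅ Z^6.

The boundary map ∂_1: C_1 → C_0 sends each edge [p,q] (with p < q) to q − p.
As a 6×12 matrix over Z this has rank 5, with invariant factors (1,1,1,1,1).

The boundary map ∂_2: C_2 → C_1 maps a triangle to the signed sum of its edges. For instance
  ∂bde = de − be + bd,
  ∂acd = cd − ad + ac.
The resulting 12×6 matrix has rank 6, and its Smith normal form has invariant factors (1,1,1,1,1,1).

Now H_k = ker ∂_k / im ∂_{k+1}, so:

  H_0: rank C_0 − rank ∂_1 = 6 − 5 = 1, and the invariant factors of ∂_1 are all 1, so H_0 ≅ Z.

(K is a triangulation of the cylinder S^1 x I.)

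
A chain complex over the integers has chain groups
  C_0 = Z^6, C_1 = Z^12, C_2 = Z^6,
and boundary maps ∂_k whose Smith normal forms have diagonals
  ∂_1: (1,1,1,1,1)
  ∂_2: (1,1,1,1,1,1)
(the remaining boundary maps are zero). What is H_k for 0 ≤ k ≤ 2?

H_0: b_0 = 6 − 0 − 5 = 1; torsion from ∂_1 factors > 1: none. So H_0 = Z.
H_1: b_1 = 12 − 5 − 6 = 1; torsion from ∂_2 factors > 1: none. So H_1 = Z.
H_2: b_2 = 6 − 6 − 0 = 0; torsion from ∂_3 factors > 1: none. So H_2 = 0.

H_0 = Z,  H_1 = Z,  H_2 = 0.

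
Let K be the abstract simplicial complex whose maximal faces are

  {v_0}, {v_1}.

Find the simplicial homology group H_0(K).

H_0 ≅ Z^2.

Take the total order v_0 < v_1 on the vertex set. Then K (dimension 0) consists of the simplices:

  0-simplices (2): [v_0], [v_1]

giving chain groups C_0 ≅ Z^2.

From H_k ≅ ker(∂_k) / im(∂_{k+1}) we obtain:

  H_0: rank C_0 − rank ∂_1 = 2 − 0 = 2, and there is no ∂_1, so H_0 = Z^2.

(K is a triangulation of a set of 2 points.)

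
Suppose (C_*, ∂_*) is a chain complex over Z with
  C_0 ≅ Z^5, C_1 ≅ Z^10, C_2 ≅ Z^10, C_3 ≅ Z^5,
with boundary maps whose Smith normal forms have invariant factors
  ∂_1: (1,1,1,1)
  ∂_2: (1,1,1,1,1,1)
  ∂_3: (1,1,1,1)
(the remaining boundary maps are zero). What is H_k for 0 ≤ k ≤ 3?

H_0: b_0 = 5 − 0 − 4 = 1; torsion from ∂_1 factors > 1: none. So H_0 = Z.
H_1: b_1 = 10 − 4 − 6 = 0; torsion from ∂_2 factors > 1: none. So H_1 = 0.
H_2: b_2 = 10 − 6 − 4 = 0; torsion from ∂_3 factors > 1: none. So H_2 = 0.
H_3: b_3 = 5 − 4 − 0 = 1; torsion from ∂_4 factors > 1: none. So H_3 = Z.

H_0 = Z,  H_1 = 0,  H_2 = 0,  H_3 = Z.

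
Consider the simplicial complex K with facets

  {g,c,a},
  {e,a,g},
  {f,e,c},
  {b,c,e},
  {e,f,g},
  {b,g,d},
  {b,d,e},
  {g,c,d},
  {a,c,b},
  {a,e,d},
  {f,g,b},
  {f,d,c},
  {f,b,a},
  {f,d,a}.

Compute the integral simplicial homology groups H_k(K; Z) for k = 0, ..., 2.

Fix the vertex order a < b < c < d < e < f < g and write every simplex with vertices in increasing order. Then dim K = 2 and the simplices of K are:

  0-simplices (7): a, b, c, d, e, f, g
  1-simplices (21): ab, ac, ad, ae, af, ag, bc, bd, be, bf, bg, cd, ce, cf, cg, de, df, dg, ef, eg, fg
  2-simplices (14): abc, abf, acg, ade, adf, aeg, bce, bde, bdg, bfg, cdf, cdg, cef, efg

giving chain groups C_0 ≅ Z^7, C_1 ≅ Z^21, C_2 ≅ Z^14.

The boundary map ∂_1: C_1 → C_0 sends each edge [p,q] (with p < q) to q − p. For instance
  ∂de = e − d.
The resulting 7×21 matrix has rank 6, and its Smith normal form has invariant factors (1,1,1,1,1,1).

The boundary map ∂_2: C_2 → C_1 acts by ∂[p,q,r] = [q,r] − [p,r] + [p,q]. For instance
  ∂bdg = dg − bg + bd,
  ∂efg = fg − eg + ef.
As a 21×14 matrix over Z this has rank 13, with invariant factors (1,1,1,1,1,1,1,1,1,1,1,1,1).

Computing H_k = (kernel of ∂_k) / (image of ∂_{k+1}):

  H_0: rank C_0 − rank ∂_1 = 7 − 6 = 1, and the invariant factors of ∂_1 are all 1, so H_0 = Z.
  H_1: rank ker ∂_1 − rank ∂_2 = (21 − 6) − 13 = 2, and the invariant factors of ∂_2 are all 1, so H_1 = Z^2.
  H_2: rank ker ∂_2 − rank ∂_3 = (14 − 13) − 0 = 1, and there is no ∂_3, so H_2 = Z.

As a check, the Euler characteristic is 7 − 21 + 14 = 0, which agrees with 1 − 2 + 1 = 0.
(K is a triangulation of the torus T^2.)

H_0 ≅ Z,  H_1 ≅ Z^2,  H_2 ≅ Z.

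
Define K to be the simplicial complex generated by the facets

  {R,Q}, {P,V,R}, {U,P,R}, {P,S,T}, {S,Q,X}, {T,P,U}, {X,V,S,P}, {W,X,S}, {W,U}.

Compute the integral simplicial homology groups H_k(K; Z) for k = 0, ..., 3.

Fix the vertex order P < Q < R < S < T < U < V < W < X and write every simplex with vertices in increasing order. Then dim K = 3 and the simplices of K are:

  0-simplices (9): P, Q, R, S, T, U, V, W, X
  1-simplices (19): PR, PS, PT, PU, PV, PX, QR, QS, QX, RU, RV, ST, SV, SW, SX, TU, UW, VX, WX
  2-simplices (10): PRU, PRV, PST, PSV, PSX, PTU, PVX, QSX, SVX, SWX
  3-simplices (1): PSVX

so the chain groups are C_0 ≅ Z^9, C_1 ≅ Z^19, C_2 ≅ Z^10, C_3 ≅ Z^1.

The boundary map ∂_1: C_1 → C_0 maps an edge to its endpoints' difference, ∂[p,q] = q − p. For instance
  ∂UW = W − U.
The 9×19 boundary matrix has rank 8 and Smith normal form diag(1,1,1,1,1,1,1,1).

∂_2: C_2 → C_1 maps a triangle to the signed sum of its edges. For instance
  ∂SWX = WX − SX + SW,
  ∂PSV = SV − PV + PS.
As a 19×10 matrix over Z this has rank 9, with invariant factors (1,1,1,1,1,1,1,1,1).

The boundary map ∂_3: C_3 → C_2 sends each 3-simplex σ to the alternating sum Σ_i (−1)^i (σ with its i-th vertex removed). For instance
  ∂PSVX = SVX − PVX + PSX − PSV.
As a 10×1 matrix over Z this has rank 1, with invariant factors (1).

Computing H_k = (kernel of ∂_k) / (image of ∂_{k+1}):

  H_0: rank C_0 − rank ∂_1 = 9 − 8 = 1, and the invariant factors of ∂_1 are all 1, so H_0 ≅ Z.
  H_1: rank ker ∂_1 − rank ∂_2 = (19 − 8) − 9 = 2, and the invariant factors of ∂_2 are all 1, so H_1 ≅ Z^2.
  H_2: rank ker ∂_2 − rank ∂_3 = (10 − 9) − 1 = 0, and the invariant factors of ∂_3 are all 1, so H_2 ≅ 0.
  H_3: rank ker ∂_3 − rank ∂_4 = (1 − 1) − 0 = 0, and there is no ∂_4, so H_3 ≅ 0.

H_0 = Z,  H_1 = Z^2,  H_2 = 0,  H_3 = 0.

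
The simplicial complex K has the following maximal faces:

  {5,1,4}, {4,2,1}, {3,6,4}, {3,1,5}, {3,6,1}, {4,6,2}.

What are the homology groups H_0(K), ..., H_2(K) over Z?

K has 6 vertices, 12 edges, 6 triangles.
rank ∂_0 = 0, rank ∂_1 = 5 ⇒ b_0 = 6 − 0 − 5 = 1; all invariant factors of ∂_1 are 1 so no torsion. So H_0 ≅ Z.
rank ∂_1 = 5, rank ∂_2 = 6 ⇒ b_1 = 12 − 5 − 6 = 1; all invariant factors of ∂_2 are 1 so no torsion. So H_1 ≅ Z.
rank ∂_2 = 6, rank ∂_3 = 0 ⇒ b_2 = 6 − 6 − 0 = 0. So H_2 ≅ 0.

H_0 = Z,  H_1 = Z,  H_2 = 0.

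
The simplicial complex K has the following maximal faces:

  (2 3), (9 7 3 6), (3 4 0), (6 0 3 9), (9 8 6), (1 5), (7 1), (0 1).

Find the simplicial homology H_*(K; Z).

K has 10 vertices, 17 edges, 9 triangles, 2 3-simplices.
rank ∂_0 = 0, rank ∂_1 = 9 ⇒ b_0 = 10 − 0 − 9 = 1; all invariant factors of ∂_1 are 1 so no torsion. So H_0 ≅ Z.
rank ∂_1 = 9, rank ∂_2 = 7 ⇒ b_1 = 17 − 9 − 7 = 1; all invariant factors of ∂_2 are 1 so no torsion. So H_1 ≅ Z.
rank ∂_2 = 7, rank ∂_3 = 2 ⇒ b_2 = 9 − 7 − 2 = 0; all invariant factors of ∂_3 are 1 so no torsion. So H_2 ≅ 0.
rank ∂_3 = 2, rank ∂_4 = 0 ⇒ b_3 = 2 − 2 − 0 = 0. So H_3 ≅ 0.

H_0 ≅ Z,  H_1 ≅ Z,  H_2 = 0,  H_3 = 0.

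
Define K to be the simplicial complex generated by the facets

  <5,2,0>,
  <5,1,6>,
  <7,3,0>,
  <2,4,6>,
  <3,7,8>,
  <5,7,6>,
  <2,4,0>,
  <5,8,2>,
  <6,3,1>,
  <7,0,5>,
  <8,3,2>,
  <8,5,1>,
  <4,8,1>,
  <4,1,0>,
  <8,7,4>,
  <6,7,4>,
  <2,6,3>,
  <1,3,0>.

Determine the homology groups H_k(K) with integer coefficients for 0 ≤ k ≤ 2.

H_0 = Z,  H_1 = Z^2,  H_2 = Z.

We work with the vertex ordering 0 < 1 < 2 < 3 < 4 < 5 < 6 < 7 < 8. The simplices of K, each written with vertices in increasing order, are:

  0-simplices (9): [0], [1], [2], [3], [4], [5], [6], [7], [8]
  1-simplices (27): (27 of them)
  2-simplices (18): [0,1,3], [0,1,4], [0,2,4], [0,2,5], [0,3,7], [0,5,7], [1,3,6], [1,4,8], [1,5,6], [1,5,8], [2,3,6], [2,3,8], [2,4,6], [2,5,8], [3,7,8], [4,6,7], [4,7,8], [5,6,7]

Hence C_0 ≅ Z^9, C_1 ≅ Z^27, C_2 ≅ Z^18.

Boundary ∂_1: C_1 → C_0 is given by ∂[p,q] = [q] − [p]. For instance
  ∂[1,3] = [3] − [1].
The resulting 9×27 matrix has rank 8, and its Smith normal form has invariant factors (1,1,1,1,1,1,1,1).

Boundary ∂_2: C_2 → C_1 maps a triangle to the signed sum of its edges. For instance
  ∂[3,7,8] = [7,8] − [3,8] + [3,7],
  ∂[1,5,6] = [5,6] − [1,6] + [1,5].
The resulting 27×18 matrix has rank 17, and its Smith normal form has invariant factors (1,1,1,1,1,1,1,1,1,1,1,1,1,1,1,1,1).

Now H_k = ker ∂_k / im ∂_{k+1}, so:

  H_0: rank C_0 − rank ∂_1 = 9 − 8 = 1, and the invariant factors of ∂_1 are all 1, so H_0 = Z.
  H_1: rank ker ∂_1 − rank ∂_2 = (27 − 8) − 17 = 2, and the invariant factors of ∂_2 are all 1, so H_1 = Z^2.
  H_2: rank ker ∂_2 − rank ∂_3 = (18 − 17) − 0 = 1, and there is no ∂_3, so H_2 = Z.

(K is a triangulation of the torus T^2.)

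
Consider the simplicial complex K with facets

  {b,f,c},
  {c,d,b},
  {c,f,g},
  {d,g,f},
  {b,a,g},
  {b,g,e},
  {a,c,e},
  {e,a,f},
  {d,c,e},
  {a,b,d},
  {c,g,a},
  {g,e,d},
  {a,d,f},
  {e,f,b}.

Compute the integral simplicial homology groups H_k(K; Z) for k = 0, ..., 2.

H_0 ≅ Z,  H_1 ≅ Z^2,  H_2 ≅ Z.

K has 7 vertices, 21 edges, 14 triangles.
rank ∂_0 = 0, rank ∂_1 = 6 ⇒ b_0 = 7 − 0 − 6 = 1; all invariant factors of ∂_1 are 1 so no torsion. So H_0 ≅ Z.
rank ∂_1 = 6, rank ∂_2 = 13 ⇒ b_1 = 21 − 6 − 13 = 2; all invariant factors of ∂_2 are 1 so no torsion. So H_1 ≅ Z^2.
rank ∂_2 = 13, rank ∂_3 = 0 ⇒ b_2 = 14 − 13 − 0 = 1. So H_2 ≅ Z.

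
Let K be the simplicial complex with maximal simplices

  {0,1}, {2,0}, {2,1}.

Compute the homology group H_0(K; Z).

H_0 = Z.

Order the vertices as 0 < 1 < 2. Listing each simplex with vertices in this order, K has dimension 1 with simplices:

  0-simplices (3): [0], [1], [2]
  1-simplices (3): [0,1], [0,2], [1,2]

so the chain groups are C_0 ≅ Z^3, C_1 ≅ Z^3.

∂_1: C_1 → C_0 maps an edge to its endpoints' difference, ∂[p,q] = q − p. For instance
  ∂[0,2] = [2] − [0].
The resulting 3×3 matrix has rank 2, and its Smith normal form has invariant factors (1,1).

Now H_k = ker ∂_k / im ∂_{k+1}, so:

  H_0: rank C_0 − rank ∂_1 = 3 − 2 = 1, and the invariant factors of ∂_1 are all 1, so H_0 = Z.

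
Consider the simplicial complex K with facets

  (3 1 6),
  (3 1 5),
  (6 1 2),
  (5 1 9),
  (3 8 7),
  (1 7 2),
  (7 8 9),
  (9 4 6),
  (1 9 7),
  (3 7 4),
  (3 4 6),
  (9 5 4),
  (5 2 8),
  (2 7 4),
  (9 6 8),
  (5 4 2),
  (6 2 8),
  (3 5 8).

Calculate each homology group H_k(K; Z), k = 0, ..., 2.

K has 9 vertices, 27 edges, 18 triangles.
rank ∂_0 = 0, rank ∂_1 = 8 ⇒ b_0 = 9 − 0 − 8 = 1; all invariant factors of ∂_1 are 1 so no torsion. So H_0 ≅ Z.
rank ∂_1 = 8, rank ∂_2 = 17 ⇒ b_1 = 27 − 8 − 17 = 2; all invariant factors of ∂_2 are 1 so no torsion. So H_1 ≅ Z^2.
rank ∂_2 = 17, rank ∂_3 = 0 ⇒ b_2 = 18 − 17 − 0 = 1. So H_2 ≅ Z.

H_0 = Z,  H_1 = Z^2,  H_2 = Z.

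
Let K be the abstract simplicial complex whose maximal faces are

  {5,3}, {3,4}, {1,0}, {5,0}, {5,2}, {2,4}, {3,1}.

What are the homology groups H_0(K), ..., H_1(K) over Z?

H_0 ≅ Z,  H_1 ≅ Z^2.

Order the vertices as 0 < 1 < 2 < 3 < 4 < 5. Listing each simplex with vertices in this order, K has dimension 1 with simplices:

  0-simplices (6): [0], [1], [2], [3], [4], [5]
  1-simplices (7): [0,1], [0,5], [1,3], [2,4], [2,5], [3,4], [3,5]

Hence C_0 ≅ Z^6, C_1 ≅ Z^7.

The boundary map ∂_1: C_1 → C_0 maps an edge to its endpoints' difference, ∂[p,q] = q − p.
As a 6×7 matrix over Z this has rank 5, with invariant factors (1,1,1,1,1).

From H_k ≅ ker(∂_k) / im(∂_{k+1}) we obtain:

  H_0: rank C_0 − rank ∂_1 = 6 − 5 = 1, and the invariant factors of ∂_1 are all 1, so H_0 = Z.
  H_1: rank ker ∂_1 − rank ∂_2 = (7 − 5) − 0 = 2, and there is no ∂_2, so H_1 = Z^2.

As a check, the Euler characteristic is 6 − 7 = -1, which agrees with 1 − 2 = -1.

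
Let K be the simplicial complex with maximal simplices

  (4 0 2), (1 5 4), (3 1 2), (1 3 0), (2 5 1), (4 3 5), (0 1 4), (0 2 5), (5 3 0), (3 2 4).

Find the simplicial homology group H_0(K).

Fix the vertex order 0 < 1 < 2 < 3 < 4 < 5 and write every simplex with vertices in increasing order. Then dim K = 2 and the simplices of K are:

  0-simplices (6): [0], [1], [2], [3], [4], [5]
  1-simplices (15): [0,1], [0,2], [0,3], [0,4], [0,5], [1,2], [1,3], [1,4], [1,5], [2,3], [2,4], [2,5], [3,4], [3,5], [4,5]
  2-simplices (10): [0,1,3], [0,1,4], [0,2,4], [0,2,5], [0,3,5], [1,2,3], [1,2,5], [1,4,5], [2,3,4], [3,4,5]

giving chain groups C_0 ≅ Z^6, C_1 ≅ Z^15, C_2 ≅ Z^10.

The boundary map ∂_1: C_1 → C_0 is given by ∂[p,q] = [q] − [p]. For instance
  ∂[0,5] = [5] − [0].
As a 6×15 matrix over Z this has rank 5, with invariant factors (1,1,1,1,1).

Boundary ∂_2: C_2 → C_1 maps a triangle to the signed sum of its edges. For instance
  ∂[0,2,4] = [2,4] − [0,4] + [0,2],
  ∂[3,4,5] = [4,5] − [3,5] + [3,4].
This gives a 15×10 integer matrix of rank 10; reducing to Smith normal form yields diagonal entries (1,1,1,1,1,1,1,1,1,2).

From H_k ≅ ker(∂_k) / im(∂_{k+1}) we obtain:

  H_0: rank C_0 − rank ∂_1 = 6 − 5 = 1, and the invariant factors of ∂_1 are all 1, so H_0 ≅ Z.

H_0 ≅ Z.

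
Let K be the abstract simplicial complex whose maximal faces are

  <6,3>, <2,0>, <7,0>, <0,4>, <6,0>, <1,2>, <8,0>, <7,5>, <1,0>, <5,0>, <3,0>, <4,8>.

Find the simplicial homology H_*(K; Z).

H_0 = Z,  H_1 = Z^4.

K has 9 vertices, 12 edges.
rank ∂_0 = 0, rank ∂_1 = 8 ⇒ b_0 = 9 − 0 − 8 = 1; all invariant factors of ∂_1 are 1 so no torsion. So H_0 = Z.
rank ∂_1 = 8, rank ∂_2 = 0 ⇒ b_1 = 12 − 8 − 0 = 4. So H_1 = Z^4.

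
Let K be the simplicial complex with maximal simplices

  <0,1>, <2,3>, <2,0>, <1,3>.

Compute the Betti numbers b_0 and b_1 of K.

Order the vertices as 0 < 1 < 2 < 3. Listing each simplex with vertices in this order, K has dimension 1 with simplices:

  0-simplices (4): [0], [1], [2], [3]
  1-simplices (4): [0,1], [0,2], [1,3], [2,3]

Hence C_0 ≅ Z^4, C_1 ≅ Z^4.

Boundary ∂_1: C_1 → C_0 maps an edge to its endpoints' difference, ∂[p,q] = q − p. For instance
  ∂[2,3] = [3] − [2].
This gives a 4×4 integer matrix of rank 3; reducing to Smith normal form yields diagonal entries (1,1,1).

Now H_k = ker ∂_k / im ∂_{k+1}, so:

  H_0: rank C_0 − rank ∂_1 = 4 − 3 = 1, and the invariant factors of ∂_1 are all 1, so H_0 = Z.
  H_1: rank ker ∂_1 − rank ∂_2 = (4 − 3) − 0 = 1, and there is no ∂_2, so H_1 = Z.

As a check, the Euler characteristic is 4 − 4 = 0, which agrees with 1 − 1 = 0.

Hence the Betti numbers are b_0 = 1, b_1 = 1.

b_0 = 1, b_1 = 1.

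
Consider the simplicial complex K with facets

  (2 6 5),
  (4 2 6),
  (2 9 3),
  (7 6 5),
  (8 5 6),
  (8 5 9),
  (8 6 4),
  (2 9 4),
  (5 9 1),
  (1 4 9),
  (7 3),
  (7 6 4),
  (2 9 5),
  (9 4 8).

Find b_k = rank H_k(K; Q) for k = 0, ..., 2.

Order the vertices as 1 < 2 < 3 < 4 < 5 < 6 < 7 < 8 < 9. Listing each simplex with vertices in this order, K has dimension 2 with simplices:

  0-simplices (9): [1], [2], [3], [4], [5], [6], [7], [8], [9]
  1-simplices (21): [1,4], [1,5], [1,9], [2,3], [2,4], [2,5], [2,6], [2,9], [3,7], [3,9], [4,6], [4,7], [4,8], [4,9], [5,6], [5,7], [5,8], [5,9], [6,7], [6,8], [8,9]
  2-simplices (13): [1,4,9], [1,5,9], [2,3,9], [2,4,6], [2,4,9], [2,5,6], [2,5,9], [4,6,7], [4,6,8], [4,8,9], [5,6,7], [5,6,8], [5,8,9]

giving chain groups C_0 ≅ Z^9, C_1 ≅ Z^21, C_2 ≅ Z^13.

The boundary map ∂_1: C_1 → C_0 sends each edge [p,q] (with p < q) to q − p. For instance
  ∂[2,9] = [9] − [2].
As a 9×21 matrix over Z this has rank 8, with invariant factors (1,1,1,1,1,1,1,1).

∂_2: C_2 → C_1 maps a triangle to the signed sum of its edges. For instance
  ∂[5,8,9] = [8,9] − [5,9] + [5,8],
  ∂[2,4,9] = [4,9] − [2,9] + [2,4].
As a 21×13 matrix over Z this has rank 12, with invariant factors (1,1,1,1,1,1,1,1,1,1,1,1).

Now H_k = ker ∂_k / im ∂_{k+1}, so:

  H_0: rank C_0 − rank ∂_1 = 9 − 8 = 1, and the invariant factors of ∂_1 are all 1, so H_0 ≅ Z.
  H_1: rank ker ∂_1 − rank ∂_2 = (21 − 8) − 12 = 1, and the invariant factors of ∂_2 are all 1, so H_1 ≅ Z.
  H_2: rank ker ∂_2 − rank ∂_3 = (13 − 12) − 0 = 1, and there is no ∂_3, so H_2 ≅ Z.

Hence the Betti numbers are b_0 = 1, b_1 = 1, b_2 = 1.

b_0 = 1, b_1 = 1, b_2 = 1.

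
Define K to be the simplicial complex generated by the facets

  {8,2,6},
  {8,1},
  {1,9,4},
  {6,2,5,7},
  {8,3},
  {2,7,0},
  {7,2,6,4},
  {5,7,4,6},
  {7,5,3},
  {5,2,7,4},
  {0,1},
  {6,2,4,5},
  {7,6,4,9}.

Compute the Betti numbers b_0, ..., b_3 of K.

b_0 = 1, b_1 = 3, b_2 = 0, b_3 = 1.

Fix the vertex order 0 < 1 < 2 < 3 < 4 < 5 < 6 < 7 < 8 < 9 and write every simplex with vertices in increasing order. Then dim K = 3 and the simplices of K are:

  0-simplices (10): [0], [1], [2], [3], [4], [5], [6], [7], [8], [9]
  1-simplices (24): (24 of them)
  2-simplices (17): [0,2,7], [1,4,9], [2,4,5], [2,4,6], [2,4,7], [2,5,6], [2,5,7], [2,6,7], [2,6,8], [3,5,7], [4,5,6], [4,5,7], [4,6,7], [4,6,9], [4,7,9], [5,6,7], [6,7,9]
  3-simplices (6): [2,4,5,6], [2,4,5,7], [2,4,6,7], [2,5,6,7], [4,5,6,7], [4,6,7,9]

giving chain groups C_0 ≅ Z^10, C_1 ≅ Z^24, C_2 ≅ Z^17, C_3 ≅ Z^6.

The boundary map ∂_1: C_1 → C_0 maps an edge to its endpoints' difference, ∂[p,q] = q − p.
The 10×24 boundary matrix has rank 9 and Smith normal form diag(1,1,1,1,1,1,1,1,1).

The boundary map ∂_2: C_2 → C_1 acts by ∂[p,q,r] = [q,r] − [p,r] + [p,q]. For instance
  ∂[2,5,7] = [5,7] − [2,7] + [2,5],
  ∂[5,6,7] = [6,7] − [5,7] + [5,6].
The 24×17 boundary matrix has rank 12 and Smith normal form diag(1,1,1,1,1,1,1,1,1,1,1,1).

Boundary ∂_3: C_3 → C_2 sends each 3-simplex σ to the alternating sum Σ_i (−1)^i (σ with its i-th vertex removed). For instance
  ∂[2,4,5,6] = [4,5,6] − [2,5,6] + [2,4,6] − [2,4,5],
  ∂[2,4,6,7] = [4,6,7] − [2,6,7] + [2,4,7] − [2,4,6].
The 17×6 boundary matrix has rank 5 and Smith normal form diag(1,1,1,1,1).

Now H_k = ker ∂_k / im ∂_{k+1}, so:

  H_0: rank C_0 − rank ∂_1 = 10 − 9 = 1, and the invariant factors of ∂_1 are all 1, so H_0 = Z.
  H_1: rank ker ∂_1 − rank ∂_2 = (24 − 9) − 12 = 3, and the invariant factors of ∂_2 are all 1, so H_1 = Z^3.
  H_2: rank ker ∂_2 − rank ∂_3 = (17 − 12) − 5 = 0, and the invariant factors of ∂_3 are all 1, so H_2 = 0.
  H_3: rank ker ∂_3 − rank ∂_4 = (6 − 5) − 0 = 1, and there is no ∂_4, so H_3 = Z.

Hence the Betti numbers are b_0 = 1, b_1 = 3, b_2 = 0, b_3 = 1.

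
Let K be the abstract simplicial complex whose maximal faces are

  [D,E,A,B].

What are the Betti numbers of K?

We work with the vertex ordering A < B < D < E. The simplices of K, each written with vertices in increasing order, are:

  0-simplices (4): A, B, D, E
  1-simplices (6): AB, AD, AE, BD, BE, DE
  2-simplices (4): ABD, ABE, ADE, BDE
  3-simplices (1): ABDE

so the chain groups are C_0 ≅ Z^4, C_1 ≅ Z^6, C_2 ≅ Z^4, C_3 ≅ Z^1.

Boundary ∂_1: C_1 → C_0 is given by ∂[p,q] = [q] − [p].
The 4×6 boundary matrix has rank 3 and Smith normal form diag(1,1,1).

Boundary ∂_2: C_2 → C_1 maps a triangle to the signed sum of its edges. For instance
  ∂BDE = DE − BE + BD,
  ∂ADE = DE − AE + AD.
As a 6×4 matrix over Z this has rank 3, with invariant factors (1,1,1).

Boundary ∂_3: C_3 → C_2 sends each 3-simplex σ to the alternating sum Σ_i (−1)^i (σ with its i-th vertex removed). For instance
  ∂ABDE = BDE − ADE + ABE − ABD.
This gives a 4×1 integer matrix of rank 1; reducing to Smith normal form yields diagonal entries (1).

From H_k ≅ ker(∂_k) / im(∂_{k+1}) we obtain:

  H_0: rank C_0 − rank ∂_1 = 4 − 3 = 1, and the invariant factors of ∂_1 are all 1, so H_0 = Z.
  H_1: rank ker ∂_1 − rank ∂_2 = (6 − 3) − 3 = 0, and the invariant factors of ∂_2 are all 1, so H_1 = 0.
  H_2: rank ker ∂_2 − rank ∂_3 = (4 − 3) − 1 = 0, and the invariant factors of ∂_3 are all 1, so H_2 = 0.
  H_3: rank ker ∂_3 − rank ∂_4 = (1 − 1) − 0 = 0, and there is no ∂_4, so H_3 = 0.

Hence the Betti numbers are b_0 = 1, b_1 = 0, b_2 = 0, b_3 = 0.

b_0 = 1, b_1 = 0, b_2 = 0, b_3 = 0.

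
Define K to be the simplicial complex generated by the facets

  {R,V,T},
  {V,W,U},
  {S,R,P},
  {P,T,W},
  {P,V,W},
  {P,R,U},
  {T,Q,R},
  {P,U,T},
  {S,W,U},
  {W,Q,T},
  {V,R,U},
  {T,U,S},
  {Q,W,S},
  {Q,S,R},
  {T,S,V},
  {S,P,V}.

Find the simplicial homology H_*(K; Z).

K has 8 vertices, 24 edges, 16 triangles.
rank ∂_0 = 0, rank ∂_1 = 7 ⇒ b_0 = 8 − 0 − 7 = 1; all invariant factors of ∂_1 are 1 so no torsion. So H_0 ≅ Z.
rank ∂_1 = 7, rank ∂_2 = 15 ⇒ b_1 = 24 − 7 − 15 = 2; all invariant factors of ∂_2 are 1 so no torsion. So H_1 ≅ Z^2.
rank ∂_2 = 15, rank ∂_3 = 0 ⇒ b_2 = 16 − 15 − 0 = 1. So H_2 ≅ Z.

H_0 = Z,  H_1 = Z^2,  H_2 = Z.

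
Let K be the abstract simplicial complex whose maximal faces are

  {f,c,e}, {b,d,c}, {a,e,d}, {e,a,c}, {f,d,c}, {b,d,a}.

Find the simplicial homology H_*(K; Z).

H_0 = Z,  H_1 = Z,  H_2 = 0.

We work with the vertex ordering a < b < c < d < e < f. The simplices of K, each written with vertices in increasing order, are:

  0-simplices (6): a, b, c, d, e, f
  1-simplices (12): ab, ac, ad, ae, bc, bd, cd, ce, cf, de, df, ef
  2-simplices (6): abd, ace, ade, bcd, cdf, cef

Hence C_0 ≅ Z^6, C_1 ≅ Z^12, C_2 ≅ Z^6.

The boundary map ∂_1: C_1 → C_0 is given by ∂[p,q] = [q] − [p]. For instance
  ∂ef = f − e.
The 6×12 boundary matrix has rank 5 and Smith normal form diag(1,1,1,1,1).

The boundary map ∂_2: C_2 → C_1 acts by ∂[p,q,r] = [q,r] − [p,r] + [p,q]. For instance
  ∂cef = ef − cf + ce,
  ∂ade = de − ae + ad.
The 12×6 boundary matrix has rank 6 and Smith normal form diag(1,1,1,1,1,1).

From H_k ≅ ker(∂_k) / im(∂_{k+1}) we obtain:

  H_0: rank C_0 − rank ∂_1 = 6 − 5 = 1, and the invariant factors of ∂_1 are all 1, so H_0 ≅ Z.
  H_1: rank ker ∂_1 − rank ∂_2 = (12 − 5) − 6 = 1, and the invariant factors of ∂_2 are all 1, so H_1 ≅ Z.
  H_2: rank ker ∂_2 − rank ∂_3 = (6 − 6) − 0 = 0, and there is no ∂_3, so H_2 ≅ 0.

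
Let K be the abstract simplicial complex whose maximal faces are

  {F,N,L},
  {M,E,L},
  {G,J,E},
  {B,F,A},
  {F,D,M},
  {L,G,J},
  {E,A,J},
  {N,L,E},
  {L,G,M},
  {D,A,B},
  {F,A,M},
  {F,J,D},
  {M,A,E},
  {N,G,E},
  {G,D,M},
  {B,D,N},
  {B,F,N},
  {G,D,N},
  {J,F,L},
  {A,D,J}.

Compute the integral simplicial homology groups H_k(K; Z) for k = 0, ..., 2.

H_0 = Z,  H_1 = Z ⊕ Z/2,  H_2 = 0.

We work with the vertex ordering A < B < D < E < F < G < J < L < M < N. The simplices of K, each written with vertices in increasing order, are:

  0-simplices (10): A, B, D, E, F, G, J, L, M, N
  1-simplices (30): AB, AD, AE, AF, AJ, AM, BD, BF, BN, DF, DG, DJ, DM, DN, EG, EJ, EL, EM, EN, FJ, FL, FM, FN, GJ, GL, GM, GN, JL, LM, LN
  2-simplices (20): ABD, ABF, ADJ, AEJ, AEM, AFM, BDN, BFN, DFJ, DFM, DGM, DGN, EGJ, EGN, ELM, ELN, FJL, FLN, GJL, GLM

giving chain groups C_0 ≅ Z^10, C_1 ≅ Z^30, C_2 ≅ Z^20.

The boundary map ∂_1: C_1 → C_0 is given by ∂[p,q] = [q] − [p]. For instance
  ∂AM = M − A.
This gives a 10×30 integer matrix of rank 9; reducing to Smith normal form yields diagonal entries (1,1,1,1,1,1,1,1,1).

Boundary ∂_2: C_2 → C_1 sends each 2-simplex [p,q,r] to [q,r] − [p,r] + [p,q]. For instance
  ∂FLN = LN − FN + FL,
  ∂ELN = LN − EN + EL.
The 30×20 boundary matrix has rank 20 and Smith normal form diag(1,1,1,1,1,1,1,1,1,1,1,1,1,1,1,1,1,1,1,2).

From H_k ≅ ker(∂_k) / im(∂_{k+1}) we obtain:

  H_0: rank C_0 − rank ∂_1 = 10 − 9 = 1, and the invariant factors of ∂_1 are all 1, so H_0 ≅ Z.
  H_1: rank ker ∂_1 − rank ∂_2 = (30 − 9) − 20 = 1, and ∂_2 has invariant factor 2 > 1, so H_1 ≅ Z ⊕ Z/2.
  H_2: rank ker ∂_2 − rank ∂_3 = (20 − 20) − 0 = 0, and there is no ∂_3, so H_2 ≅ 0.

As a check, the Euler characteristic is 10 − 30 + 20 = 0, which agrees with 1 − 1 + 0 = 0.
(K is a triangulation of the Klein bottle.)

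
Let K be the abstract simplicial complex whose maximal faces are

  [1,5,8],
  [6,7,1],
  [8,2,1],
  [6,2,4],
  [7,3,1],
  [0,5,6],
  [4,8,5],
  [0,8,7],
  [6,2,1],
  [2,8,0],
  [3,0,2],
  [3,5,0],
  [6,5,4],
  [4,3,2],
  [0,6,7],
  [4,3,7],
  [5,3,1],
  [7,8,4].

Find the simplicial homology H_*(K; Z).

H_0 = Z,  H_1 = Z^2,  H_2 = Z.

Order the vertices as 0 < 1 < 2 < 3 < 4 < 5 < 6 < 7 < 8. Listing each simplex with vertices in this order, K has dimension 2 with simplices:

  0-simplices (9): [0], [1], [2], [3], [4], [5], [6], [7], [8]
  1-simplices (27): (27 of them)
  2-simplices (18): [0,2,3], [0,2,8], [0,3,5], [0,5,6], [0,6,7], [0,7,8], [1,2,6], [1,2,8], [1,3,5], [1,3,7], [1,5,8], [1,6,7], [2,3,4], [2,4,6], [3,4,7], [4,5,6], [4,5,8], [4,7,8]

giving chain groups C_0 ≅ Z^9, C_1 ≅ Z^27, C_2 ≅ Z^18.

The boundary map ∂_1: C_1 → C_0 is given by ∂[p,q] = [q] − [p].
The 9×27 boundary matrix has rank 8 and Smith normal form diag(1,1,1,1,1,1,1,1).

∂_2: C_2 → C_1 acts by ∂[p,q,r] = [q,r] − [p,r] + [p,q]. For instance
  ∂[0,2,3] = [2,3] − [0,3] + [0,2],
  ∂[2,4,6] = [4,6] − [2,6] + [2,4].
The 27×18 boundary matrix has rank 17 and Smith normal form diag(1,1,1,1,1,1,1,1,1,1,1,1,1,1,1,1,1).

Now H_k = ker ∂_k / im ∂_{k+1}, so:

  H_0: rank C_0 − rank ∂_1 = 9 − 8 = 1, and the invariant factors of ∂_1 are all 1, so H_0 = Z.
  H_1: rank ker ∂_1 − rank ∂_2 = (27 − 8) − 17 = 2, and the invariant factors of ∂_2 are all 1, so H_1 = Z^2.
  H_2: rank ker ∂_2 − rank ∂_3 = (18 − 17) − 0 = 1, and there is no ∂_3, so H_2 = Z.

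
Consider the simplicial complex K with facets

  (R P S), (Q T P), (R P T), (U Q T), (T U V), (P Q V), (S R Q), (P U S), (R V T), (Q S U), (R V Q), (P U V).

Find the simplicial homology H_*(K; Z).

H_0 ≅ Z,  H_1 ≅ Z/2,  H_2 = 0.

Fix the vertex order P < Q < R < S < T < U < V and write every simplex with vertices in increasing order. Then dim K = 2 and the simplices of K are:

  0-simplices (7): P, Q, R, S, T, U, V
  1-simplices (18): PQ, PR, PS, PT, PU, PV, QR, QS, QT, QU, QV, RS, RT, RV, SU, TU, TV, UV
  2-simplices (12): PQT, PQV, PRS, PRT, PSU, PUV, QRS, QRV, QSU, QTU, RTV, TUV

so the chain groups are C_0 ≅ Z^7, C_1 ≅ Z^18, C_2 ≅ Z^12.

The boundary map ∂_1: C_1 → C_0 sends each edge [p,q] (with p < q) to q − p. For instance
  ∂PQ = Q − P.
This gives a 7×18 integer matrix of rank 6; reducing to Smith normal form yields diagonal entries (1,1,1,1,1,1).

The boundary map ∂_2: C_2 → C_1 sends each 2-simplex [p,q,r] to [q,r] − [p,r] + [p,q]. For instance
  ∂PQV = QV − PV + PQ,
  ∂QTU = TU − QU + QT.
The 18×12 boundary matrix has rank 12 and Smith normal form diag(1,1,1,1,1,1,1,1,1,1,1,2).

Now H_k = ker ∂_k / im ∂_{k+1}, so:

  H_0: rank C_0 − rank ∂_1 = 7 − 6 = 1, and the invariant factors of ∂_1 are all 1, so H_0 ≅ Z.
  H_1: rank ker ∂_1 − rank ∂_2 = (18 − 6) − 12 = 0, and ∂_2 has invariant factor 2 > 1, so H_1 ≅ Z/2.
  H_2: rank ker ∂_2 − rank ∂_3 = (12 − 12) − 0 = 0, and there is no ∂_3, so H_2 ≅ 0.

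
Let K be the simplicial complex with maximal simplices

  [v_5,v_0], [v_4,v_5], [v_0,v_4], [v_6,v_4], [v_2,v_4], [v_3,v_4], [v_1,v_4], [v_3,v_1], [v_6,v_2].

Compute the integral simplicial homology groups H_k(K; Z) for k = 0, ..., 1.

H_0 ≅ Z,  H_1 ≅ Z^3.

We work with the vertex ordering v_0 < v_1 < v_2 < v_3 < v_4 < v_5 < v_6. The simplices of K, each written with vertices in increasing order, are:

  0-simplices (7): [v_0], [v_1], [v_2], [v_3], [v_4], [v_5], [v_6]
  1-simplices (9): [v_0,v_4], [v_0,v_5], [v_1,v_3], [v_1,v_4], [v_2,v_4], [v_2,v_6], [v_3,v_4], [v_4,v_5], [v_4,v_6]

so the chain groups are C_0 ≅ Z^7, C_1 ≅ Z^9.

The boundary map ∂_1: C_1 → C_0 is given by ∂[p,q] = [q] − [p].
As a 7×9 matrix over Z this has rank 6, with invariant factors (1,1,1,1,1,1).

From H_k ≅ ker(∂_k) / im(∂_{k+1}) we obtain:

  H_0: rank C_0 − rank ∂_1 = 7 − 6 = 1, and the invariant factors of ∂_1 are all 1, so H_0 ≅ Z.
  H_1: rank ker ∂_1 − rank ∂_2 = (9 − 6) − 0 = 3, and there is no ∂_2, so H_1 ≅ Z^3.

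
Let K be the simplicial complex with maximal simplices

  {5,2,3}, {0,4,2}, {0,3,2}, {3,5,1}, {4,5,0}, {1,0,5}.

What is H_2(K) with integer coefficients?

H_2 = 0.

Fix the vertex order 0 < 1 < 2 < 3 < 4 < 5 and write every simplex with vertices in increasing order. Then dim K = 2 and the simplices of K are:

  0-simplices (6): [0], [1], [2], [3], [4], [5]
  1-simplices (12): [0,1], [0,2], [0,3], [0,4], [0,5], [1,3], [1,5], [2,3], [2,4], [2,5], [3,5], [4,5]
  2-simplices (6): [0,1,5], [0,2,3], [0,2,4], [0,4,5], [1,3,5], [2,3,5]

giving chain groups C_0 ≅ Z^6, C_1 ≅ Z^12, C_2 ≅ Z^6.

Boundary ∂_1: C_1 → C_0 sends each edge [p,q] (with p < q) to q − p. For instance
  ∂[2,5] = [5] − [2].
This gives a 6×12 integer matrix of rank 5; reducing to Smith normal form yields diagonal entries (1,1,1,1,1).

The boundary map ∂_2: C_2 → C_1 acts by ∂[p,q,r] = [q,r] − [p,r] + [p,q]. For instance
  ∂[0,2,4] = [2,4] − [0,4] + [0,2],
  ∂[0,4,5] = [4,5] − [0,5] + [0,4].
The resulting 12×6 matrix has rank 6, and its Smith normal form has invariant factors (1,1,1,1,1,1).

Reading off H_k = ker ∂_k / im ∂_{k+1}:

  H_2: rank ker ∂_2 − rank ∂_3 = (6 − 6) − 0 = 0, and there is no ∂_3, so H_2 ≅ 0.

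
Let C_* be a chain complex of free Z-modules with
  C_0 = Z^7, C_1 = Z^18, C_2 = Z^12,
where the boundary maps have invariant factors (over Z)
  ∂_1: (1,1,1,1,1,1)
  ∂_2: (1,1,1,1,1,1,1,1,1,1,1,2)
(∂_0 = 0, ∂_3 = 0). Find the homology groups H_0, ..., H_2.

H_0: b_0 = 7 − 0 − 6 = 1; torsion from ∂_1 factors > 1: none. So H_0 = Z.
H_1: b_1 = 18 − 6 − 12 = 0; torsion from ∂_2 factors > 1: [2]. So H_1 = Z/2Z.
H_2: b_2 = 12 − 12 − 0 = 0; torsion from ∂_3 factors > 1: none. So H_2 = 0.

H_0 = Z,  H_1 = Z/2Z,  H_2 = 0.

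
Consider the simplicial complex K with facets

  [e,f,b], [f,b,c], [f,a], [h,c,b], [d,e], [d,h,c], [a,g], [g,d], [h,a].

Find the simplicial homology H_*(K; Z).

Fix the vertex order a < b < c < d < e < f < g < h and write every simplex with vertices in increasing order. Then dim K = 2 and the simplices of K are:

  0-simplices (8): a, b, c, d, e, f, g, h
  1-simplices (14): af, ag, ah, bc, be, bf, bh, cd, cf, ch, de, dg, dh, ef
  2-simplices (4): bcf, bch, bef, cdh

giving chain groups C_0 ≅ Z^8, C_1 ≅ Z^14, C_2 ≅ Z^4.

∂_1: C_1 → C_0 is given by ∂[p,q] = [q] − [p].
This gives a 8×14 integer matrix of rank 7; reducing to Smith normal form yields diagonal entries (1,1,1,1,1,1,1).

∂_2: C_2 → C_1 sends each 2-simplex [p,q,r] to [q,r] − [p,r] + [p,q]. For instance
  ∂cdh = dh − ch + cd,
  ∂bcf = cf − bf + bc.
As a 14×4 matrix over Z this has rank 4, with invariant factors (1,1,1,1).

Now H_k = ker ∂_k / im ∂_{k+1}, so:

  H_0: rank C_0 − rank ∂_1 = 8 − 7 = 1, and the invariant factors of ∂_1 are all 1, so H_0 = Z.
  H_1: rank ker ∂_1 − rank ∂_2 = (14 − 7) − 4 = 3, and the invariant factors of ∂_2 are all 1, so H_1 = Z^3.
  H_2: rank ker ∂_2 − rank ∂_3 = (4 − 4) − 0 = 0, and there is no ∂_3, so H_2 = 0.

H_0 ≅ Z,  H_1 ≅ Z^3,  H_2 = 0.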